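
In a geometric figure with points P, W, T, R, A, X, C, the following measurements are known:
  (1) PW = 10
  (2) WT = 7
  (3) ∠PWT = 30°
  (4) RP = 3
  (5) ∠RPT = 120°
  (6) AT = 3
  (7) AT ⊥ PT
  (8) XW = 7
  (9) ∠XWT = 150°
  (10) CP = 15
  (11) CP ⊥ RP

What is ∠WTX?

Step 1: By the law of cosines on triangle TWX: TX² = 7² + 7² − 2·7·7·cos(150°) = 182.87, so TX ≈ 13.52.
Step 2: By the inverse law of cosines on triangle WTX: cos(∠WTX) = (7² + 13.52² − 7²) / (2·7·13.52) = 182.87/189.32 = 0.9659, so ∠WTX = 15°.

Therefore, the measure of angle ∠WTX = 15°.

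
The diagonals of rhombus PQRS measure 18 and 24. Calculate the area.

Area = (18 * 24) / 2 = 432 / 2 = 216

216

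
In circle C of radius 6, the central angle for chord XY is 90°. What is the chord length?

Drop a perpendicular from the center to the chord, bisecting both the chord and the central angle.
Each half-chord = r sin(θ/2) = 6 sin(45°).
The full chord = 2 × 6 × sin(45°) = 6*sqrt(2).

6*sqrt(2)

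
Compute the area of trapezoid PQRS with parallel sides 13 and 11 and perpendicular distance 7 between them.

Area of a trapezoid = (base1 + base2) * height / 2
Area = (13 + 11) * 7 / 2
Area = 24 * 7 / 2
Area = 168 / 2
Area = 84

84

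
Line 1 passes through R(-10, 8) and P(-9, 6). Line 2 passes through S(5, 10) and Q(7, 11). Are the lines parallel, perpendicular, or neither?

Slope of line 1: m1 = (6 - 8)/(-9 - -10) = -2/1 = -2
Slope of line 2: m2 = (11 - 10)/(7 - 5) = 1/2 = 1/2
Two lines are perpendicular when the product of their slopes is -1 (negative reciprocals).
m1 * m2 = (-2) * (1/2) = -1, confirming perpendicularity.

Perpendicular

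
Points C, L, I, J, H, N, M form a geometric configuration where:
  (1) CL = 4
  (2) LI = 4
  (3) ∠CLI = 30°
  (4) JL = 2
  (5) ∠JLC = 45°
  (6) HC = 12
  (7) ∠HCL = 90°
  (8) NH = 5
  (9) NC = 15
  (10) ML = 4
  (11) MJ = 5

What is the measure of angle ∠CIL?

Step 1: By the law of cosines on triangle ILC: IC² = 4² + 4² − 2·4·4·cos(30°) = 4.29, so IC ≈ 2.07.
Step 2: By the inverse law of cosines on triangle CIL: cos(∠CIL) = (2.07² + 4² − 4²) / (2·2.07·4) = 4.29/16.56 = 0.2588, so ∠CIL = 75°.

Therefore, the measure of angle ∠CIL = 75°.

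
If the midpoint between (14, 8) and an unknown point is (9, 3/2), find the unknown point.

Using the midpoint formula: M = ((x1 + x2)/2, (y1 + y2)/2)
We know M = (9, 3/2) and A = (14, 8)
For x: 9 = (14 + x2)/2, so x2 = 2*9 - 14 = 4
For y: 3/2 = (8 + y2)/2, so y2 = 2*3/2 - 8 = -5
D = (4, -5)

(4, -5)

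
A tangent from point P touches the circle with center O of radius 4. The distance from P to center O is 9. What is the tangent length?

Let T be the point of tangency. Then OT ⊥ PT (radius ⊥ tangent).
In right triangle OTP: OP² = OT² + PT²
9² = 4² + PT²
PT² = 65, PT = sqrt(65)

sqrt(65)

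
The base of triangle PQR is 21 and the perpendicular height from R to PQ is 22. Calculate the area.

Area = (1/2)(21)(22) = 231

231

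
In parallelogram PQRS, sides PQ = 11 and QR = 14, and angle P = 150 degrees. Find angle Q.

Consecutive angles are supplementary: angle Q = 180 - 150 = 30 degrees.

30 degrees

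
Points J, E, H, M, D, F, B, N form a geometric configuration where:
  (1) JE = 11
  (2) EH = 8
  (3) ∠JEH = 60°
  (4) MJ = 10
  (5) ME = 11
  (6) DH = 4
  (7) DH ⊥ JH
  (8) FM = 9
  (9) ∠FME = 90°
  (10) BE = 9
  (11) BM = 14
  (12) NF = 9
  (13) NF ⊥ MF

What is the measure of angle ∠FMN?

Step 1: By the law of cosines on triangle MFN: MN² = 9² + 9² − 2·9·9·cos(90°) = 162, so MN = 9·√2.
Step 2: By the inverse law of cosines on triangle FMN: cos(∠FMN) = (9² + (9·√2)² − 9²) / (2·9·9·√2) = 162/229.1 = 0.7071, so ∠FMN = 45°.

Therefore, the measure of angle ∠FMN = 45°.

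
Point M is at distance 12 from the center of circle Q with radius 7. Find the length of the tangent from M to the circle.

tangent = √(d² - r²) = √(12² - 7²) = √(144 - 49) = √95 = sqrt(95)

sqrt(95)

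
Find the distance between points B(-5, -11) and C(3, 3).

d = sqrt((3 - -5)^2 + (3 - -11)^2)
d = sqrt(8^2 + 14^2)
d = sqrt(64 + 196)
d = sqrt(260) = 2*sqrt(65)

2*sqrt(65)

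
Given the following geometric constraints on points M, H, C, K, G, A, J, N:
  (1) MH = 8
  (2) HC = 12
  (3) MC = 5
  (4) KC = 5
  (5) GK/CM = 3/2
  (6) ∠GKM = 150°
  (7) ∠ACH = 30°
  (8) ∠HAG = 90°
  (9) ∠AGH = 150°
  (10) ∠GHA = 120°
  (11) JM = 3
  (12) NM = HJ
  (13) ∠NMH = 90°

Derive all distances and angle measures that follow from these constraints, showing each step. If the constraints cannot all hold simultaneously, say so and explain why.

These constraints are not satisfiable: (8), (9) and (10) are the three interior angles of triangle HAG, which must sum to 180°, but 90° + 150° + 120° = 360°. No planar figure meets all of them, so nothing further can be derived.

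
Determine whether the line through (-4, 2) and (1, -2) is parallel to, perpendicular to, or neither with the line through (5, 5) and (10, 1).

Slope of line 1: m1 = (-2 - 2)/(1 - -4) = -4/5 = -4/5
Slope of line 2: m2 = (1 - 5)/(10 - 5) = -4/5 = -4/5
Since m1 = m2 = -4/5, the lines are parallel.

Parallel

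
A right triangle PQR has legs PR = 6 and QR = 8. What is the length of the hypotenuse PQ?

By the Pythagorean theorem: PQ^2 = PR^2 + QR^2
PQ^2 = 6^2 + 8^2 = 36 + 64 = 100
PQ = sqrt(100) = 10

10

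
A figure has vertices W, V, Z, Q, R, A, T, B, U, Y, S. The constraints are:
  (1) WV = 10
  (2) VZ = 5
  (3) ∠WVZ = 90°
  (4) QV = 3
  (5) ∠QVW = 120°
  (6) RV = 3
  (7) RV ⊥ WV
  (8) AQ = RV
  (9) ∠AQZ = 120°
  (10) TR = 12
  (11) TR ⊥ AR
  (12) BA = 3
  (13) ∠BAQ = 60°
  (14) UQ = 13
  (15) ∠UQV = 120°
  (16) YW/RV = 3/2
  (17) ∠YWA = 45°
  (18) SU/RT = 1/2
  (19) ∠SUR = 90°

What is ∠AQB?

From the given relations: AQ = RV = 3.
Step 1: By the law of cosines on triangle QAB: QB² = 3² + 3² − 2·3·3·cos(60°) = 9, so QB = 3.
Step 2: By the inverse law of cosines on triangle AQB: cos(∠AQB) = (3² + 3² − 3²) / (2·3·3) = 9/18 = 0.5, so ∠AQB = 60°.

Therefore, the measure of angle ∠AQB = 60°.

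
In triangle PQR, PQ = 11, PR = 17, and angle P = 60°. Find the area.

Area = (1/2) * PQ * PR * sin(P)
Area = (1/2) * 11 * 17 * sin(60°)
Area = (1/2) * 11 * 17 * sqrt(3)/2
Area = 187*sqrt(3)/4

187*sqrt(3)/4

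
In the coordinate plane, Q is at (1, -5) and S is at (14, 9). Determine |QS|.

The horizontal distance is |14 - 1| = 13 and the vertical distance is |9 - -5| = 14.
By the Pythagorean theorem, d = sqrt(13^2 + 14^2) = sqrt(365).

sqrt(365)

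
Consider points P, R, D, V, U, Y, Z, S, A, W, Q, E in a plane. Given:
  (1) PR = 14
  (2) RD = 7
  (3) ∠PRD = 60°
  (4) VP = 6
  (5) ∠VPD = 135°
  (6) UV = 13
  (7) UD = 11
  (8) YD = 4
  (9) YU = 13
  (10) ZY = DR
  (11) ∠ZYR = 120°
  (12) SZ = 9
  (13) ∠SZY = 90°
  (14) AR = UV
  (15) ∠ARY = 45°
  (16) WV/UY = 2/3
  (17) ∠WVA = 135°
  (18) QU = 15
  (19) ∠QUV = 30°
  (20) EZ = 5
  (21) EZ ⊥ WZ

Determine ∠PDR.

Step 1: By the law of cosines on triangle DRP: DP² = 7² + 14² − 2·7·14·cos(60°) = 147, so DP = 7·√3.
Step 2: By the inverse law of cosines on triangle PDR: cos(∠PDR) = ((7·√3)² + 7² − 14²) / (2·7·√3·7) = 0/169.74 = 0, so ∠PDR = 90°.

Therefore, the measure of angle ∠PDR = 90°.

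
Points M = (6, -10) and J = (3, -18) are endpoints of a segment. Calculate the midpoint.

M = ((x₁ + x₂)/2, (y₁ + y₂)/2)
= ((6 + 3)/2, (-10 + -18)/2)
= (9/2, -28/2) = (9/2, -14)

(9/2, -14)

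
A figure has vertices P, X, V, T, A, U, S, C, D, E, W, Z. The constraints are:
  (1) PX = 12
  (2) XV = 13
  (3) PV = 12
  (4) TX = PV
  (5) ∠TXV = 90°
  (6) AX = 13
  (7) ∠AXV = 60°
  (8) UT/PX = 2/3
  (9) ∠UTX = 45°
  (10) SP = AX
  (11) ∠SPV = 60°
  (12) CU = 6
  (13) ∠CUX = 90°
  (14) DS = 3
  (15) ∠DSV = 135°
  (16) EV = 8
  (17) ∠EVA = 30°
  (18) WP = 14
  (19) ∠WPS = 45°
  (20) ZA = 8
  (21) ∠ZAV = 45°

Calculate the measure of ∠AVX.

Step 1: By the law of cosines on triangle VXA: VA² = 13² + 13² − 2·13·13·cos(60°) = 169, so VA = 13.
Step 2: By the inverse law of cosines on triangle AVX: cos(∠AVX) = (13² + 13² − 13²) / (2·13·13) = 169/338 = 0.5, so ∠AVX = 60°.

Therefore, the measure of angle ∠AVX = 60°.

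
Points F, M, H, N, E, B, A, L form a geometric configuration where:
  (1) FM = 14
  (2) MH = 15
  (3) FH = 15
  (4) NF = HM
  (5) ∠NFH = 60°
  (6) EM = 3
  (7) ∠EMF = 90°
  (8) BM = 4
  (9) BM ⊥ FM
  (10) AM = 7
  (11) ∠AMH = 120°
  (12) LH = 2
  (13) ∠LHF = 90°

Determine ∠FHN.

From the given relations: NF = HM = 15.
Step 1: By the law of cosines on triangle HFN: HN² = 15² + 15² − 2·15·15·cos(60°) = 225, so HN = 15.
Step 2: By the inverse law of cosines on triangle FHN: cos(∠FHN) = (15² + 15² − 15²) / (2·15·15) = 225/450 = 0.5, so ∠FHN = 60°.

Therefore, the measure of angle ∠FHN = 60°.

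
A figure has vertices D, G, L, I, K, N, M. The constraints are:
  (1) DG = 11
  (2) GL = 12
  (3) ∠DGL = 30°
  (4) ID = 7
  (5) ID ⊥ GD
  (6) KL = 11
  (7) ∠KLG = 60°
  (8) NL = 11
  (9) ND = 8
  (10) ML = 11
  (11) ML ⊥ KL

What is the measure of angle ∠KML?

Step 1: By the law of cosines on triangle MLK: MK² = 11² + 11² − 2·11·11·cos(90°) = 242, so MK = 11·√2.
Step 2: By the inverse law of cosines on triangle KML: cos(∠KML) = ((11·√2)² + 11² − 11²) / (2·11·√2·11) = 242/342.24 = 0.7071, so ∠KML = 45°.

Therefore, the measure of angle ∠KML = 45°.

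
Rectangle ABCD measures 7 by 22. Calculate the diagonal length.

d = sqrt(7^2 + 22^2) = sqrt(533)

sqrt(533)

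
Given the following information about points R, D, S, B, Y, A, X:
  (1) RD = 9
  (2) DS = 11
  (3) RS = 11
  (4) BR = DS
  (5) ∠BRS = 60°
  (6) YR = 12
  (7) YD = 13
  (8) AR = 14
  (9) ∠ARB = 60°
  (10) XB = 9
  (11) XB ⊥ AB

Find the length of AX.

From the given relations: BR = DS = 11.
Step 1: By the law of cosines on triangle BRA: BA² = 11² + 14² − 2·11·14·cos(60°) = 163, so BA = √163.
Step 2: By the law of cosines on triangle ABX: AX² = √163² + 9² − 2·√163·9·cos(90°) = 244, so AX = 2·√61.

Therefore, the length of AX = 2·√61.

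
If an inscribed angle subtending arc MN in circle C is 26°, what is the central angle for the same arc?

By the inscribed angle theorem, the central angle is twice the inscribed angle.
Central angle = 2 × 26° = 52°

52°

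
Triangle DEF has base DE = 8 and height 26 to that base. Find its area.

Area = (1/2)(8)(26) = 104

104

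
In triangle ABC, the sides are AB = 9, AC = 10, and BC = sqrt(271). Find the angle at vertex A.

When all three sides of a triangle are known, the law of cosines can be rearranged to find any angle.
cos(C) = (a² + b² - c²) / (2ab) gives cos(A) = -1/2.
Taking the inverse cosine: A = 120°.

120°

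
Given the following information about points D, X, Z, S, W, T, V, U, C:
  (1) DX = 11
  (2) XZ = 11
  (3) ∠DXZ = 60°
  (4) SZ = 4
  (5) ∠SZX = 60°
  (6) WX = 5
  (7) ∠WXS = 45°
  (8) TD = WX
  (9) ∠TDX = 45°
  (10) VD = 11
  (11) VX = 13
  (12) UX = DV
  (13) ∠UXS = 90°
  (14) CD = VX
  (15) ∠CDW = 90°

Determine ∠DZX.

Step 1: By the law of cosines on triangle ZXD: ZD² = 11² + 11² − 2·11·11·cos(60°) = 121, so ZD = 11.
Step 2: By the inverse law of cosines on triangle DZX: cos(∠DZX) = (11² + 11² − 11²) / (2·11·11) = 121/242 = 0.5, so ∠DZX = 60°.

Therefore, the measure of angle ∠DZX = 60°.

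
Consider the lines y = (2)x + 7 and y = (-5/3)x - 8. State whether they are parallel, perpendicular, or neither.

Slope of line 1: m1 = 2
Slope of line 2: m2 = -5/3
For parallel lines we need equal slopes: 2 != -5/3.
For perpendicular lines we need m1*m2 = -1: (2)(-5/3) = -10/3 != -1.
Since neither condition holds, the lines are neither parallel nor perpendicular.

Neither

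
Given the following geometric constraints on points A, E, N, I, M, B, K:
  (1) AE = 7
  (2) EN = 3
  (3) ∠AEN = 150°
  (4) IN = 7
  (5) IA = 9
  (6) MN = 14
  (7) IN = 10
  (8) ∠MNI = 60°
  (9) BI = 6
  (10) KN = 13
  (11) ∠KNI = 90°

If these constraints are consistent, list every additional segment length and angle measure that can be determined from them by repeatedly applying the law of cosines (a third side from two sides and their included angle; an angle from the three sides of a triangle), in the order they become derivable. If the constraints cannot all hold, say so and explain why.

These constraints are not satisfiable: (4) IN = 7 and (7) IN = 10 assign two different lengths to the same segment. No planar figure meets all of them, so nothing further can be derived.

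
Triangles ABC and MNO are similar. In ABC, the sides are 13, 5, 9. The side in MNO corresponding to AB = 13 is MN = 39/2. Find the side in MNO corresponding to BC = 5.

Similar triangles have proportional sides. Setting up the proportion:
MN / AB = NO / BC
39/2 / 13 = NO / 5
NO = 5 * 39/2 / 13 = 15/2.

15/2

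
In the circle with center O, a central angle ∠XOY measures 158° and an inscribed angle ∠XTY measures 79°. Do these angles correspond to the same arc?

By the inscribed angle theorem, if both angles subtend the same arc, the inscribed angle must be half the central angle.
Half of 158° = 79°, which equals the given inscribed angle of 79°.
Therefore, yes, they correspond to the same arc.

Yes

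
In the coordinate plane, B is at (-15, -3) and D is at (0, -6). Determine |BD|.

d = sqrt((15)^2 + (-3)^2) = sqrt(234) = 3*sqrt(26)

3*sqrt(26)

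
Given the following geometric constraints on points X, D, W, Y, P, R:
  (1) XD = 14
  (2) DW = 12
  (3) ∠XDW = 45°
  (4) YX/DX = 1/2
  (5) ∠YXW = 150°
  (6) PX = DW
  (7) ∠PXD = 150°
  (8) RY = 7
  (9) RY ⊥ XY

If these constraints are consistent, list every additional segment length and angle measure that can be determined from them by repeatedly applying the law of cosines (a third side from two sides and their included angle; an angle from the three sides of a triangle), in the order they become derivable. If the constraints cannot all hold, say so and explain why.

The constraints are consistent. Derivable facts, in order:
After 1 step:
- DP ≈ 25.12
- XR = 7·√2
- XW ≈ 10.12
After 2 steps:
- WY ≈ 16.56
- ∠DPX = 16.18°
- ∠DWX = 78.02°
- ∠DXW = 56.98°
- ∠PDX = 13.82°
- ∠RXY = 45°
- ∠XRY = 45°
After 3 steps:
- ∠WYX = 17.8°
- ∠XWY = 12.2°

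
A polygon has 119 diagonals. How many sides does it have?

Using d = n(n - 3)/2, we solve 119 = n(n - 3)/2.
So n(n - 3) = 238.
Testing n = 17: 17 * 14 = 238 = 238. Correct.
The polygon has 17 sides.

17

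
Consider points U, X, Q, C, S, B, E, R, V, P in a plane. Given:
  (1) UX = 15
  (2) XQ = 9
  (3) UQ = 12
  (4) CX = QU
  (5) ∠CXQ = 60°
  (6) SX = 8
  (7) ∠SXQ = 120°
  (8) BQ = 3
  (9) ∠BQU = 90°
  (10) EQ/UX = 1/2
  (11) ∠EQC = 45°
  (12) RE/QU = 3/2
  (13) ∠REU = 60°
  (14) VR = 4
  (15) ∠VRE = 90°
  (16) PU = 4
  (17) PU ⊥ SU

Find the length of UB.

Step 1: By the law of cosines on triangle UQB: UB² = 12² + 3² − 2·12·3·cos(90°) = 153, so UB = 3·√17.

Therefore, the length of UB = 3·√17.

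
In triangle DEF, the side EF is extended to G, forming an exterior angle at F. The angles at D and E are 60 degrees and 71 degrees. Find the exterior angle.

By the exterior angle theorem, an exterior angle of a triangle equals the sum of the two remote interior angles.
Exterior angle = angle D + angle E
Exterior angle = 60 + 71 = 131 degrees

131 degrees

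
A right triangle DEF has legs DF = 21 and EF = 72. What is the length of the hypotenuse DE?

By the Pythagorean theorem: DE^2 = DF^2 + EF^2
DE^2 = 21^2 + 72^2 = 441 + 5184 = 5625
DE = sqrt(5625) = 75

75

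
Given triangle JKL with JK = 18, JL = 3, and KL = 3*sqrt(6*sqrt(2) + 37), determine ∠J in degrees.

cos(J) = (18² + 3² - (3*sqrt(6*sqrt(2) + 37))²) / (2 × 18 × 3) = -sqrt(2)/2, so J = arccos(-sqrt(2)/2) = 135°.

135°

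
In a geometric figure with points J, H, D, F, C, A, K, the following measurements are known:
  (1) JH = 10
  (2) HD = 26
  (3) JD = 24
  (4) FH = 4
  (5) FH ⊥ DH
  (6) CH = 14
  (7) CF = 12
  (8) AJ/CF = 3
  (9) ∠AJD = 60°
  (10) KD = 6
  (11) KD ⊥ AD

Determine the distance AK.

From the given relations: AJ = 3·CF = 3·12 = 36.
Step 1: By the law of cosines on triangle DJA: DA² = 24² + 36² − 2·24·36·cos(60°) = 1008, so DA = 12·√7.
Step 2: By the law of cosines on triangle ADK: AK² = (12·√7)² + 6² − 2·12·√7·6·cos(90°) = 1044, so AK = 6·√29.

Therefore, the length of AK = 6·√29.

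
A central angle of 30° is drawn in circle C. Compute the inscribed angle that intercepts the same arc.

By the inscribed angle theorem, the inscribed angle is half the central angle.
Inscribed angle = 30° / 2 = 15°

15°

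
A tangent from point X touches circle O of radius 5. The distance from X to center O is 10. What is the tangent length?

tangent = √(d² - r²) = √(10² - 5²) = √(100 - 25) = √75 = 5*sqrt(3)

5*sqrt(3)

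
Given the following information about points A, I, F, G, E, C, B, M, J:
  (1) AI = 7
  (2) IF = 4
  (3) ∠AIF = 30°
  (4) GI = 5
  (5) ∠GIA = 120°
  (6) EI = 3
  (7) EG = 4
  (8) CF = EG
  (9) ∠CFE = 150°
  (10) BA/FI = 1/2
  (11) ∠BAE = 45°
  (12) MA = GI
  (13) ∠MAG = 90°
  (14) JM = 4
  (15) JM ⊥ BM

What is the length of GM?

From the given relations: MA = GI = 5.
Step 1: By the law of cosines on triangle GIA: GA² = 5² + 7² − 2·5·7·cos(120°) = 109, so GA = √109.
Step 2: By the law of cosines on triangle GAM: GM² = √109² + 5² − 2·√109·5·cos(90°) = 134, so GM = √134.

Therefore, the length of GM = √134.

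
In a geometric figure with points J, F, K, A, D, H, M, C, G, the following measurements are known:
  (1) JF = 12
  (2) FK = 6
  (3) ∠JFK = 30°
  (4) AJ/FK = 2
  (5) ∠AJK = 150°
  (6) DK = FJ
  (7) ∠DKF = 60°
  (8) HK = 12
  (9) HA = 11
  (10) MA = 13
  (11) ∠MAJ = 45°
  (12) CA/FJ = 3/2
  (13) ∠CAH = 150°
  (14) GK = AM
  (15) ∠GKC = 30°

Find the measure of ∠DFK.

From the given relations: DK = FJ = 12.
Step 1: By the law of cosines on triangle FKD: FD² = 6² + 12² − 2·6·12·cos(60°) = 108, so FD = 6·√3.
Step 2: By the inverse law of cosines on triangle DFK: cos(∠DFK) = ((6·√3)² + 6² − 12²) / (2·6·√3·6) = 0/124.71 = 0, so ∠DFK = 90°.

Therefore, the measure of angle ∠DFK = 90°.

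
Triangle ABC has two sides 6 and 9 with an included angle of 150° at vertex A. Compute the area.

When two sides and the included angle are known, the area formula is (1/2)ab sin(C).
The height from one side to the opposite vertex is 9 sin(150°) = 9/2.
Area = (1/2) * 6 * 9/2 = 27/2.

27/2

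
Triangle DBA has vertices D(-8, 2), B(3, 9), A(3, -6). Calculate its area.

Shoelace: Area = (1/2)|-8(9--6) + 3(-6-2) + 3(2-9)| = (1/2)(165) = 165/2

165/2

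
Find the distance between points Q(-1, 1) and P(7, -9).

d = sqrt((7 - -1)^2 + (-9 - 1)^2)
d = sqrt(8^2 + -10^2)
d = sqrt(64 + 100)
d = sqrt(164) = 2*sqrt(41)

2*sqrt(41)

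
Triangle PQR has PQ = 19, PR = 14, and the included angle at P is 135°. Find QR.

Law of cosines: QR^2 = 19^2 + 14^2 - 2(19)(14)cos(135°) = 266*sqrt(2) + 557, so QR = sqrt(266*sqrt(2) + 557).

sqrt(266*sqrt(2) + 557)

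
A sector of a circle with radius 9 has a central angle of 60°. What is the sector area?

Sector area = π(9²)(1/6) = 27*pi/2

27*pi/2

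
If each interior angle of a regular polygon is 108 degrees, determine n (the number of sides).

Exterior angle = 180 - 108 = 72. n = 360 / 72 = 5.

5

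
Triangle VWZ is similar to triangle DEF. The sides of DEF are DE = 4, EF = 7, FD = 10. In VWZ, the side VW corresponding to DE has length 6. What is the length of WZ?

k = 6/4 = 3/2. WZ = 3/2 * 7 = 21/2.

21/2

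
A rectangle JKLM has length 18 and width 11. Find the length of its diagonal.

A rectangle's diagonal splits it into two right triangles, with the diagonal as the hypotenuse.
By the Pythagorean theorem, d^2 = 18^2 + 11^2 = 445.
Therefore d = sqrt(445).

sqrt(445)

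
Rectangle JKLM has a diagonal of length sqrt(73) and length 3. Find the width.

Using the Pythagorean theorem: d^2 = a^2 + b^2
b^2 = d^2 - a^2
b^2 = 73 - 9
b^2 = 64
b = sqrt(64) = 8

8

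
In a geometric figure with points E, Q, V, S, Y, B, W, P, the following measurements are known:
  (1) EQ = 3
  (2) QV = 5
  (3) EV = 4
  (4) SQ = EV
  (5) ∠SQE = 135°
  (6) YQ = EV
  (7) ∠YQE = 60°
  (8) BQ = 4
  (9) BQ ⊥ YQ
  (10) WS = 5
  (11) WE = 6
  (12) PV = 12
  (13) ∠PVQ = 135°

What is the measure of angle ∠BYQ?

From the given relations: YQ = EV = 4.
Step 1: By the law of cosines on triangle YQB: YB² = 4² + 4² − 2·4·4·cos(90°) = 32, so YB = 4·√2.
Step 2: By the inverse law of cosines on triangle BYQ: cos(∠BYQ) = ((4·√2)² + 4² − 4²) / (2·4·√2·4) = 32/45.25 = 0.7071, so ∠BYQ = 45°.

Therefore, the measure of angle ∠BYQ = 45°.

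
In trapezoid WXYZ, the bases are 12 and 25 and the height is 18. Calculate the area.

Area of a trapezoid = (base1 + base2) * height / 2
Area = (12 + 25) * 18 / 2
Area = 37 * 18 / 2
Area = 666 / 2
Area = 333

333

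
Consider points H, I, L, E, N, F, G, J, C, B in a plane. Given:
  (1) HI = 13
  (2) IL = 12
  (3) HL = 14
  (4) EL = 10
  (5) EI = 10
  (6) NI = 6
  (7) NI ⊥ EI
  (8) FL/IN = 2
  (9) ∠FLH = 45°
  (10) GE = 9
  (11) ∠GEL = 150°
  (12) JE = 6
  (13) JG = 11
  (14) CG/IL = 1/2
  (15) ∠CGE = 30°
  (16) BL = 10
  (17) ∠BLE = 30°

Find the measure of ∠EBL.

Step 1: By the law of cosines on triangle BLE: BE² = 10² + 10² − 2·10·10·cos(30°) = 26.79, so BE ≈ 5.18.
Step 2: By the inverse law of cosines on triangle EBL: cos(∠EBL) = (5.18² + 10² − 10²) / (2·5.18·10) = 26.79/103.53 = 0.2588, so ∠EBL = 75°.

Therefore, the measure of angle ∠EBL = 75°.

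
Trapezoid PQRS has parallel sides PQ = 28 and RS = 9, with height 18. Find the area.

Area = (28 + 9) * 18 / 2 = 666 / 2 = 333

333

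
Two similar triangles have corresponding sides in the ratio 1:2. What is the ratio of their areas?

The ratio of areas of similar triangles equals the square of the side ratio.
Side ratio = 1:2
Area ratio = (1/2)^2 = 1/4 = 1:4

1:4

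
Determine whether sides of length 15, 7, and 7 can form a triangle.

Check the triangle inequality: 7 + 7 = 14 ≤ 15.
Since the sum of two sides does not exceed the third, no triangle can be formed.

No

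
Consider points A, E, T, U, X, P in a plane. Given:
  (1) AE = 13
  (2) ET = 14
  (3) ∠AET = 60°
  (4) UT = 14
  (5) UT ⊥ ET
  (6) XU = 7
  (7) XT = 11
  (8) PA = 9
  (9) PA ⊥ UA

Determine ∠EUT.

Step 1: By the law of cosines on triangle UTE: UE² = 14² + 14² − 2·14·14·cos(90°) = 392, so UE = 14·√2.
Step 2: By the inverse law of cosines on triangle EUT: cos(∠EUT) = ((14·√2)² + 14² − 14²) / (2·14·√2·14) = 392/554.37 = 0.7071, so ∠EUT = 45°.

Therefore, the measure of angle ∠EUT = 45°.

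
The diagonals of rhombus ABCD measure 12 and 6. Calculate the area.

The diagonals of a rhombus divide it into four right triangles.
Each triangle has legs 12/ 2 = 6 and 6/2 = 3, so each has area (1/2)*6*3 = 9.
Four such triangles give total area = (d1 * d2) / 2 = 36.

36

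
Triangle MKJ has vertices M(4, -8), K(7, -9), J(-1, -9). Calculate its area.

Using the Shoelace formula for a triangle:
Area = (1/2)|x0(y1 - y2) + x1(y2 - y0) + x2(y0 - y1)|
Area = (1/2)|4(-9 - -9) + 7(-9 - -8) + -1(-8 - -9)|
Area = (1/2)|0 + -7 + -1|
Area = (1/2)|-8|
Area = (1/2)(8)
Area = 4

4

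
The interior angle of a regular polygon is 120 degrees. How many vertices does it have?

Exterior angle = 180 - 120 = 60. n = 360 / 60 = 6.

6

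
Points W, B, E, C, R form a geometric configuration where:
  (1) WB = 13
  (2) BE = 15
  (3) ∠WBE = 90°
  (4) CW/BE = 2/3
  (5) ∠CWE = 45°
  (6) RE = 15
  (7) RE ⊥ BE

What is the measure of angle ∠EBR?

Step 1: By the law of cosines on triangle BER: BR² = 15² + 15² − 2·15·15·cos(90°) = 450, so BR = 15·√2.
Step 2: By the inverse law of cosines on triangle EBR: cos(∠EBR) = (15² + (15·√2)² − 15²) / (2·15·15·√2) = 450/636.4 = 0.7071, so ∠EBR = 45°.

Therefore, the measure of angle ∠EBR = 45°.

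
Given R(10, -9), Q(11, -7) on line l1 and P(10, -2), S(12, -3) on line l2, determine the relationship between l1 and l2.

Slope of line 1: m1 = (-7 - -9)/(11 - 10) = 2/1 = 2
Slope of line 2: m2 = (-3 - -2)/(12 - 10) = -1/2 = -1/2
Two lines are perpendicular when the product of their slopes is -1 (negative reciprocals).
m1 * m2 = (2) * (-1/2) = -1, confirming perpendicularity.

Perpendicular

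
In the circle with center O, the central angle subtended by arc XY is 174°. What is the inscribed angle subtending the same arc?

Inscribed angle = 174° / 2 = 87° (inscribed angle theorem).

87°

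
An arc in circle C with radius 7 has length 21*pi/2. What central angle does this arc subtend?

θ = 360 × 21*pi/2 / (2π × 7) = 270° (rearranging arc length formula).

270°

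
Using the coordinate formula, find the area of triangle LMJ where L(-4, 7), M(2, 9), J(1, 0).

Shoelace: Area = (1/2)|-4(9-0) + 2(0-7) + 1(7-9)| = (1/2)(52) = 26

26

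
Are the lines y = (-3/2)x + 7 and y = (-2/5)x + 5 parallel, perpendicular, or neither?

Slope of line 1: m1 = -3/2
Slope of line 2: m2 = -2/5
For parallel lines we need equal slopes: -3/2 != -2/5.
For perpendicular lines we need m1*m2 = -1: (-3/2)(-2/5) = 3/5 != -1.
Since neither condition holds, the lines are neither parallel nor perpendicular.

Neither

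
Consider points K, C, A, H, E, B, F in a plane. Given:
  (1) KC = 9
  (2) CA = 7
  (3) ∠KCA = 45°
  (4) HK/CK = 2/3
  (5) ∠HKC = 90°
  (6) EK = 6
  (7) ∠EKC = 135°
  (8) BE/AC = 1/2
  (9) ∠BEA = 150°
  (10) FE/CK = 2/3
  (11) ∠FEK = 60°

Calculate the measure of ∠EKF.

From the given relations: FE = 2/3·CK = 2/3·9 = 6.
Step 1: By the law of cosines on triangle KEF: KF² = 6² + 6² − 2·6·6·cos(60°) = 36, so KF = 6.
Step 2: By the inverse law of cosines on triangle EKF: cos(∠EKF) = (6² + 6² − 6²) / (2·6·6) = 36/72 = 0.5, so ∠EKF = 60°.

Therefore, the measure of angle ∠EKF = 60°.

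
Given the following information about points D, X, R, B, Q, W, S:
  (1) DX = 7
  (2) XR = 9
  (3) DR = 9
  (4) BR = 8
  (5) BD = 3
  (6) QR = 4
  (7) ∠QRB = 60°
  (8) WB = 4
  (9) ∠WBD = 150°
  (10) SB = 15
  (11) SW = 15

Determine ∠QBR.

Step 1: By the law of cosines on triangle BRQ: BQ² = 8² + 4² − 2·8·4·cos(60°) = 48, so BQ = 4·√3.
Step 2: By the inverse law of cosines on triangle QBR: cos(∠QBR) = ((4·√3)² + 8² − 4²) / (2·4·√3·8) = 96/110.85 = 0.866, so ∠QBR = 30°.

Therefore, the measure of angle ∠QBR = 30°.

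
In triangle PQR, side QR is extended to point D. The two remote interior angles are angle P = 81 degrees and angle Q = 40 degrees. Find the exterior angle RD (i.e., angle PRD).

Exterior angle = 81 + 40 = 121 degrees (exterior angle theorem).

121 degrees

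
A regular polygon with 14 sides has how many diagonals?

The number of diagonals in an n-gon is n(n - 3)/2.
For n = 14: 14(14 - 3)/2 = 14 × 11 / 2 = 77.

77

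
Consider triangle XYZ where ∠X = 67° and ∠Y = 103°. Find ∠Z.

Let angle Z = x. Then 67 + 103 + x = 180.
x = 180 - 170 = 10 degrees.

10 degrees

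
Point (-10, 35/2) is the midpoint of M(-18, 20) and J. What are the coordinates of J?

Using the midpoint formula: M = ((x1 + x2)/2, (y1 + y2)/2)
We know M = (-10, 35/2) and M = (-18, 20)
For x: -10 = (-18 + x2)/2, so x2 = 2*-10 - -18 = -2
For y: 35/2 = (20 + y2)/2, so y2 = 2*35/2 - 20 = 15
J = (-2, 15)

(-2, 15)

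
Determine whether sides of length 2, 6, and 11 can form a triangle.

Check the triangle inequality: 2 + 6 = 8 ≤ 11.
Since the sum of two sides does not exceed the third, no triangle can be formed.

No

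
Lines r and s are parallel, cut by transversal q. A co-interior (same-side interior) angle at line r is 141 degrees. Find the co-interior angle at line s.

Co-interior angles sum to 180: 180 - 141 = 39 degrees.

39 degrees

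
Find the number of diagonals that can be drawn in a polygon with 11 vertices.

Total line segments between 11 vertices = C(11,2) = 55.
Subtract the 11 sides: 55 - 11 = 44 diagonals.

44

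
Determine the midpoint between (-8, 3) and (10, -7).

The midpoint is the average of the coordinates:
x: (-8 + 10)/2 = 1
y: (3 + -7)/2 = -2
Midpoint = (1, -2)

(1, -2)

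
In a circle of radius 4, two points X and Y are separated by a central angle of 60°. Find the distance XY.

Chord = 2(4) sin(30°) = 4

4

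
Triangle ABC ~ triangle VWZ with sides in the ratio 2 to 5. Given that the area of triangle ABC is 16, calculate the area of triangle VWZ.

For similar figures, the area ratio equals the square of the side ratio.
Side ratio (ABC to VWZ) = 2:5, so area ratio = 2^2:5^2 = 4:25.
If the area of ABC is 16, then the area of VWZ = 16 * (25/4) = 100.

100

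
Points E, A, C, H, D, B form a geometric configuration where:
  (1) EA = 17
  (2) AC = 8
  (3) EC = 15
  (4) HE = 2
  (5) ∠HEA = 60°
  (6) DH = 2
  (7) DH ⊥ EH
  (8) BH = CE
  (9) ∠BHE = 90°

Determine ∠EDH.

Step 1: By the law of cosines on triangle DHE: DE² = 2² + 2² − 2·2·2·cos(90°) = 8, so DE = 2·√2.
Step 2: By the inverse law of cosines on triangle EDH: cos(∠EDH) = ((2·√2)² + 2² − 2²) / (2·2·√2·2) = 8/11.31 = 0.7071, so ∠EDH = 45°.

Therefore, the measure of angle ∠EDH = 45°.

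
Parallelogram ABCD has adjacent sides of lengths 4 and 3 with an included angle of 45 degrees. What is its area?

Area = a * b * sin(theta)
Area = 4 * 3 * sin(45 degrees)
Area = 12 * sqrt(2)/2
Area = 6*sqrt(2)

6*sqrt(2)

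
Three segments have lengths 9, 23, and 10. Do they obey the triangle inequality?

No.
The triangle inequality is violated: 9 + 10 = 19 ≤ 23.
These lengths cannot form a triangle.

No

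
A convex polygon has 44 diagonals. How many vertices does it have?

Using d = n(n - 3)/2, we solve 44 = n(n - 3)/2.
So n(n - 3) = 88.
Testing n = 11: 11 * 8 = 88 = 88. Correct.
The polygon has 11 sides.

11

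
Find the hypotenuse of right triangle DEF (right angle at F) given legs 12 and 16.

In a right triangle, the square of the hypotenuse equals the sum of the squares of the two legs.
The legs are 12 and 16, so the hypotenuse = sqrt(144 + 256) = sqrt(400) = 20.

20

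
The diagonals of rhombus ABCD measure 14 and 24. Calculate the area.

The diagonals of a rhombus divide it into four right triangles.
Each triangle has legs 14/ 2 = 7 and 24/2 = 12, so each has area (1/2)*7*12 = 42.
Four such triangles give total area = (d1 * d2) / 2 = 168.

168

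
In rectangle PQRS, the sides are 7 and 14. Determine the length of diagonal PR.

A rectangle's diagonal splits it into two right triangles, with the diagonal as the hypotenuse.
By the Pythagorean theorem, d^2 = 7^2 + 14^2 = 245.
Therefore d = sqrt(245) = 7*sqrt(5).

7*sqrt(5)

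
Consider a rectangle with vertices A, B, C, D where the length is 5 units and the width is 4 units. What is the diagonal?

A rectangle's diagonal splits it into two right triangles, with the diagonal as the hypotenuse.
By the Pythagorean theorem, d^2 = 5^2 + 4^2 = 41.
Therefore d = sqrt(41).

sqrt(41)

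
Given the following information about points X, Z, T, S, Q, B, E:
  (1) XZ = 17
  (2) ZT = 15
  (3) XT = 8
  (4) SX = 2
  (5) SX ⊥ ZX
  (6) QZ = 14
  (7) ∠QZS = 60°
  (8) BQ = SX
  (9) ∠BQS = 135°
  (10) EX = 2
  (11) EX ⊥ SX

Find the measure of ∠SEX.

Step 1: By the law of cosines on triangle EXS: ES² = 2² + 2² − 2·2·2·cos(90°) = 8, so ES = 2·√2.
Step 2: By the inverse law of cosines on triangle SEX: cos(∠SEX) = ((2·√2)² + 2² − 2²) / (2·2·√2·2) = 8/11.31 = 0.7071, so ∠SEX = 45°.

Therefore, the measure of angle ∠SEX = 45°.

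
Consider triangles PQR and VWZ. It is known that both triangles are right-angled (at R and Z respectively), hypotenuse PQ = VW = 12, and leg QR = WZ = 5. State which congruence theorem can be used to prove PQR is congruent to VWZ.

The given information matches HL: The hypotenuse and one leg of two right triangles are equal (Hypotenuse-Leg).

HL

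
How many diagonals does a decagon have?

The number of diagonals in an n-gon is n(n - 3)/2.
For n = 10: 10(10 - 3)/2 = 10 × 7 / 2 = 35.

35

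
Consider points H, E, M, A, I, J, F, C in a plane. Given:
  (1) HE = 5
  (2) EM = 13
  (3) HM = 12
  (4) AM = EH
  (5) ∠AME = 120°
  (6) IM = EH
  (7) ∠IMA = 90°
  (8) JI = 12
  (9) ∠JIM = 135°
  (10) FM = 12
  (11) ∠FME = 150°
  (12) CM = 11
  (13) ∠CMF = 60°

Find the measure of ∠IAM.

From the given relations: AM = EH = 5; IM = EH = 5.
Step 1: By the law of cosines on triangle AMI: AI² = 5² + 5² − 2·5·5·cos(90°) = 50, so AI = 5·√2.
Step 2: By the inverse law of cosines on triangle IAM: cos(∠IAM) = ((5·√2)² + 5² − 5²) / (2·5·√2·5) = 50/70.71 = 0.7071, so ∠IAM = 45°.

Therefore, the measure of angle ∠IAM = 45°.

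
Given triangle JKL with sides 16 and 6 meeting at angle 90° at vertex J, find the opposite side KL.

The included angle is 90°, so the triangle is right-angled at J. The opposite side KL is the hypotenuse.
By the Pythagorean theorem: KL = sqrt(16^2 + 6^2) = sqrt(292) = 2*sqrt(73).

2*sqrt(73)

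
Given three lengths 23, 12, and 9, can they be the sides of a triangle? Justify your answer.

Check the triangle inequality: 12 + 9 = 21 ≤ 23.
Since the sum of two sides does not exceed the third, no triangle can be formed.

No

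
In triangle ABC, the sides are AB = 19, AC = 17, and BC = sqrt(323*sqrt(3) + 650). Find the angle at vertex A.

When all three sides of a triangle are known, the law of cosines can be rearranged to find any angle.
cos(C) = (a² + b² - c²) / (2ab) gives cos(A) = -sqrt(3)/2.
Taking the inverse cosine: A = 150°.

150°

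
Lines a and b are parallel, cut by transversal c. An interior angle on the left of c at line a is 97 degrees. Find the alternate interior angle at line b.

Alternate interior angles formed by parallel lines and a transversal are equal.
The given angle is 97 degrees.
The alternate interior angle = 97 degrees.

97 degrees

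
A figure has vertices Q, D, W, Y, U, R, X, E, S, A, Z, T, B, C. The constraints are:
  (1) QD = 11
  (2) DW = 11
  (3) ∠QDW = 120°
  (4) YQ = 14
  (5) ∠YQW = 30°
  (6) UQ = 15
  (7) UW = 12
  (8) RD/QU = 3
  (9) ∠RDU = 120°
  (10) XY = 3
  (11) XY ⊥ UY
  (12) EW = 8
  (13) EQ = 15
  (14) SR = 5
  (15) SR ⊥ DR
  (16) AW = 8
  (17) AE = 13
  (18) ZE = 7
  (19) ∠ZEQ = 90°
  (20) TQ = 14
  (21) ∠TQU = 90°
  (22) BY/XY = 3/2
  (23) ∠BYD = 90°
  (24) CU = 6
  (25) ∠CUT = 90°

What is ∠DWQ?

Step 1: By the law of cosines on triangle WDQ: WQ² = 11² + 11² − 2·11·11·cos(120°) = 363, so WQ = 11·√3.
Step 2: By the inverse law of cosines on triangle DWQ: cos(∠DWQ) = (11² + (11·√3)² − 11²) / (2·11·11·√3) = 363/419.16 = 0.866, so ∠DWQ = 30°.

Therefore, the measure of angle ∠DWQ = 30°.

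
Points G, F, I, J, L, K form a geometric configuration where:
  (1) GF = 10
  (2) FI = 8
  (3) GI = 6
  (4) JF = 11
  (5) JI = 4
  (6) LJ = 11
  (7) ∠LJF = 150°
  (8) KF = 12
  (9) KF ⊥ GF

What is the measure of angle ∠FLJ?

Step 1: By the law of cosines on triangle LJF: LF² = 11² + 11² − 2·11·11·cos(150°) = 451.58, so LF ≈ 21.25.
Step 2: By the inverse law of cosines on triangle FLJ: cos(∠FLJ) = (21.25² + 11² − 11²) / (2·21.25·11) = 451.58/467.51 = 0.9659, so ∠FLJ = 15°.

Therefore, the measure of angle ∠FLJ = 15°.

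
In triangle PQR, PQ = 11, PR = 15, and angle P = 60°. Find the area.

Area = (1/2) * PQ * PR * sin(P)
Area = (1/2) * 11 * 15 * sin(60°)
Area = (1/2) * 11 * 15 * sqrt(3)/2
Area = 165*sqrt(3)/4

165*sqrt(3)/4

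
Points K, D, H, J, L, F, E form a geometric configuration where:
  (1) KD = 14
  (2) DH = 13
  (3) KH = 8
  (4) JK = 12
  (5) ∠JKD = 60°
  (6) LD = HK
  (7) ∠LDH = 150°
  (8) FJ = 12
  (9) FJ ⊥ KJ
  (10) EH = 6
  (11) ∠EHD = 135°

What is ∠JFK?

Step 1: By the law of cosines on triangle FJK: FK² = 12² + 12² − 2·12·12·cos(90°) = 288, so FK = 12·√2.
Step 2: By the inverse law of cosines on triangle JFK: cos(∠JFK) = (12² + (12·√2)² − 12²) / (2·12·12·√2) = 288/407.29 = 0.7071, so ∠JFK = 45°.

Therefore, the measure of angle ∠JFK = 45°.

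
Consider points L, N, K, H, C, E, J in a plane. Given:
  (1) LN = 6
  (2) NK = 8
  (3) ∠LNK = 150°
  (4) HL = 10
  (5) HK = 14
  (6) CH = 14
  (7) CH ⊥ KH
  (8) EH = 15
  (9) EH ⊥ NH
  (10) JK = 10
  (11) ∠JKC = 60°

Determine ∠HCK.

Step 1: By the law of cosines on triangle CHK: CK² = 14² + 14² − 2·14·14·cos(90°) = 392, so CK = 14·√2.
Step 2: By the inverse law of cosines on triangle HCK: cos(∠HCK) = (14² + (14·√2)² − 14²) / (2·14·14·√2) = 392/554.37 = 0.7071, so ∠HCK = 45°.

Therefore, the measure of angle ∠HCK = 45°.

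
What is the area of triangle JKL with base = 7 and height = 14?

A triangle's area is half the area of a rectangle with the same base and height.
Area = (1/2) * 7 * 14 = 49.

49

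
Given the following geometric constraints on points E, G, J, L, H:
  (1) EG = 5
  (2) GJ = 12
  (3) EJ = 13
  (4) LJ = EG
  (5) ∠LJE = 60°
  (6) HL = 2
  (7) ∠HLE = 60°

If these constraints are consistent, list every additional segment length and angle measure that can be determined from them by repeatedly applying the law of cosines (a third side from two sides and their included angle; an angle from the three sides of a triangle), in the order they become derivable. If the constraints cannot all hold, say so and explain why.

The constraints are consistent. Derivable facts, in order:
After 1 step:
- EL = √129
- ∠EGJ = 90°
- ∠EJG = 22.62°
- ∠GEJ = 67.38°
After 2 steps:
- EH ≈ 10.5
- ∠ELJ = 97.59°
- ∠JEL = 22.41°
After 3 steps:
- ∠EHL = 110.51°
- ∠HEL = 9.49°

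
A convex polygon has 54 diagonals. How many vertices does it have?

Using d = n(n - 3)/2, we solve 54 = n(n - 3)/2.
So n(n - 3) = 108.
Testing n = 12: 12 * 9 = 108 = 108. Correct.
The polygon has 12 sides.

12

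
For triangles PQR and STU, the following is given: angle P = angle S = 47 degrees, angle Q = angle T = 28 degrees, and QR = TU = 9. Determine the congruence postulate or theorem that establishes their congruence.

Consider the given information: angle P = angle S = 47 degrees, angle Q = angle T = 28 degrees, and QR = TU = 9
This is not SSS or ASA: SSS requires all three pairs of sides, but we don't have that. ASA requires two angles and the side between them.
The correct criterion is AAS. Two pairs of corresponding angles and a non-included side are equal (Angle-Angle-Side).

AAS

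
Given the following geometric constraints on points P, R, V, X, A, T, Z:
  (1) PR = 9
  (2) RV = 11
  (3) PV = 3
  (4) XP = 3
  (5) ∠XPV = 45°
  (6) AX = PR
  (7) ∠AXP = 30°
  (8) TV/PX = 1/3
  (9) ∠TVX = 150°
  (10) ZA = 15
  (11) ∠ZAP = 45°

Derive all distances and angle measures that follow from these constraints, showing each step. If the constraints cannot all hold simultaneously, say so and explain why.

The constraints are consistent.

From the given relations:
  AX = PR = 9
  TV = 1/3·PX = 1/3·3 = 1

Step 1: From PX = 3, XA = 9, and ∠PXA = 30°, by the law of cosines:
  PA² = PX² + XA² - 2·PX·XA·cos(30°) = 9 + 81 - 46.77 = 43.23
  PA ≈ 6.58

Step 2: From VP = 3, PX = 3, and ∠VPX = 45°, by the law of cosines:
  VX² = VP² + PX² - 2·VP·PX·cos(45°) = 9 + 9 - 12.73 = 5.272
  VX ≈ 2.3

Step 3: From PR = 9, PV = 3, RV = 11, by the inverse law of cosines:
  cos(∠RPV) = (PR² + PV² - RV²) / (2·PR·PV)
  ∠RPV = 125.03°

Step 4: From RP = 9, RV = 11, PV = 3, by the inverse law of cosines:
  cos(∠PRV) = (RP² + RV² - PV²) / (2·RP·RV)
  ∠PRV = 12.9°

Step 5: From VP = 3, VR = 11, PR = 9, by the inverse law of cosines:
  cos(∠PVR) = (VP² + VR² - PR²) / (2·VP·VR)
  ∠PVR = 42.06°

Step 6: From PA = 6.58, AZ = 15, and ∠PAZ = 45°, by the law of cosines:
  PZ² = PA² + AZ² - 2·PA·AZ·cos(45°) = 43.23 + 225 - 139.5 = 128.8
  PZ ≈ 11.35

Step 7: From XV = 2.3, VT = 1, and ∠XVT = 150°, by the law of cosines:
  XT² = XV² + VT² - 2·XV·VT·cos(150°) = 5.272 + 1 + 3.977 = 10.25
  XT ≈ 3.2

Step 8: From PA = 6.58, PX = 3, AX = 9, by the inverse law of cosines:
  cos(∠APX) = (PA² + PX² - AX²) / (2·PA·PX)
  ∠APX = 136.81°

Step 9: From VP = 3, VX = 2.3, PX = 3, by the inverse law of cosines:
  cos(∠PVX) = (VP² + VX² - PX²) / (2·VP·VX)
  ∠PVX = 67.5°

Step 10: From XP = 3, XV = 2.3, PV = 3, by the inverse law of cosines:
  cos(∠PXV) = (XP² + XV² - PV²) / (2·XP·XV)
  ∠PXV = 67.5°

Step 11: From AP = 6.58, AX = 9, PX = 3, by the inverse law of cosines:
  cos(∠PAX) = (AP² + AX² - PX²) / (2·AP·AX)
  ∠PAX = 13.19°

Step 12: From PA = 6.58, PZ = 11.35, AZ = 15, by the inverse law of cosines:
  cos(∠APZ) = (PA² + PZ² - AZ²) / (2·PA·PZ)
  ∠APZ = 110.81°

Step 13: From XT = 3.2, XV = 2.3, TV = 1, by the inverse law of cosines:
  cos(∠TXV) = (XT² + XV² - TV²) / (2·XT·XV)
  ∠TXV = 8.99°

Step 14: From TV = 1, TX = 3.2, VX = 2.3, by the inverse law of cosines:
  cos(∠VTX) = (TV² + TX² - VX²) / (2·TV·TX)
  ∠VTX = 21.01°

Step 15: From ZA = 15, ZP = 11.35, AP = 6.58, by the inverse law of cosines:
  cos(∠AZP) = (ZA² + ZP² - AP²) / (2·ZA·ZP)
  ∠AZP = 24.19°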